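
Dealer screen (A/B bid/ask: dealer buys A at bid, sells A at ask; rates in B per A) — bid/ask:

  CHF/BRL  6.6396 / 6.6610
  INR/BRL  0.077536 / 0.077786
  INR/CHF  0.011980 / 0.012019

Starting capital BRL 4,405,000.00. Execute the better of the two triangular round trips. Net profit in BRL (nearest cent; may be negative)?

Best loop BRL → INR → CHF → BRL:
BRL 4,405,000.00 ÷ 0.077786 (buy INR at ask) = INR 56,629,727.71
INR 56,629,727.71 × 0.011980 (sell INR at bid) = CHF 678,424.14
CHF 678,424.14 × 6.6396 (sell CHF at bid) = BRL 4,504,464.91

Net profit: BRL 99,464.91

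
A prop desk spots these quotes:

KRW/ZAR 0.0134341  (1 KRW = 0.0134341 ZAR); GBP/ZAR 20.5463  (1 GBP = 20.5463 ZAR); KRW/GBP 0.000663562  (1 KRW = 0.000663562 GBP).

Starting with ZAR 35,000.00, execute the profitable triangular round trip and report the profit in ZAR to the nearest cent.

Profitable loop is ZAR → KRW → GBP → ZAR:
ZAR 35,000.00 ÷ 0.0134341 = KRW 2,605,310
KRW 2,605,310 × 0.000663562 = GBP 1,728.78
GBP 1,728.78 × 20.5463 = ZAR 35,520.13
Profit = ZAR 35,520.13 − ZAR 35,000.00

Profit: ZAR 520.13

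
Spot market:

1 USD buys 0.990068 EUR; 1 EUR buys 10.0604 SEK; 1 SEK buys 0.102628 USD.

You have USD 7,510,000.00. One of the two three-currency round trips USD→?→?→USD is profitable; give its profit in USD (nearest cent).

Profit: USD 166,903.38

Profitable loop is USD → EUR → SEK → USD:
USD 7,510,000.00 × 0.990068 = EUR 7,435,410.68
EUR 7,435,410.68 × 10.0604 = SEK 74,803,205.61
SEK 74,803,205.61 × 0.102628 = USD 7,676,903.38
Profit = USD 7,676,903.38 − USD 7,510,000.00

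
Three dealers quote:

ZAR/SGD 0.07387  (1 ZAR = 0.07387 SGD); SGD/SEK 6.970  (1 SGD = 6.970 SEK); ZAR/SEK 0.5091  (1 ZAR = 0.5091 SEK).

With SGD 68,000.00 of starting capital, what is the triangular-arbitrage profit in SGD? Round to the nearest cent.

Profitable loop is SGD → SEK → ZAR → SGD:
SGD 68,000.00 × 6.970 = SEK 473,960.00
SEK 473,960.00 ÷ 0.5091 = ZAR 930,976.23
ZAR 930,976.23 × 0.07387 = SGD 68,771.21
Profit = SGD 68,771.21 − SGD 68,000.00

Profit: SGD 771.21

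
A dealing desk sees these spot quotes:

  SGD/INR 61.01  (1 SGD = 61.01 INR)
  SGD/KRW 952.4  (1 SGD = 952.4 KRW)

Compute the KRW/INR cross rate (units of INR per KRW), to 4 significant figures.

1 KRW ÷ 952.4 = 0.00104998 SGD
0.00104998 SGD × 61.01 = 0.0640592 INR

KRW/INR = 0.06406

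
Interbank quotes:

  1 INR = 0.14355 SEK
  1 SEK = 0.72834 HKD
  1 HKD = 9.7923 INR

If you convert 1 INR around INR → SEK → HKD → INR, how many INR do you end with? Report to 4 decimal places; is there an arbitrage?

1.0238 (arbitrage exists)

Around INR → SEK → HKD → INR: 1 × 0.14355 × 0.72834 × 9.7923 = 1.023816
Product > 1; profitable direction is INR → SEK → HKD → INR.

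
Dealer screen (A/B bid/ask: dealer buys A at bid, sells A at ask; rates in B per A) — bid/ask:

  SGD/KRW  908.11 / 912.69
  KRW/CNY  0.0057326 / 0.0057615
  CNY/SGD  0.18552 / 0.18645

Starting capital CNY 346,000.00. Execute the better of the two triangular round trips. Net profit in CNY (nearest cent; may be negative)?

Best loop CNY → KRW → SGD → CNY:
CNY 346,000.00 ÷ 0.0057615 (buy KRW at ask) = KRW 60,053,805
KRW 60,053,805 ÷ 912.69 (buy SGD at ask) = SGD 65,798.69
SGD 65,798.69 ÷ 0.18645 (buy CNY at ask) = CNY 352,902.60

Net profit: CNY 6,902.60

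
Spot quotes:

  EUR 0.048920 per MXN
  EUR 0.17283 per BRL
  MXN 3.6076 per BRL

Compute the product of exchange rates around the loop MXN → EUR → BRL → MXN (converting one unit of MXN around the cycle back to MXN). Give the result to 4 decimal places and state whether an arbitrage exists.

1.0211 (arbitrage exists)

Around MXN → EUR → BRL → MXN: 1 × 0.048920 ÷ 0.17283 × 3.6076 = 1.021141
Product > 1; profitable direction is MXN → EUR → BRL → MXN.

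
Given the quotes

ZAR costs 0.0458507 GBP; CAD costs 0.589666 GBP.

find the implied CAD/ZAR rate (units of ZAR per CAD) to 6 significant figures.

CAD/ZAR = 12.8606

1 CAD × 0.589666 = 0.589666 GBP
0.589666 GBP ÷ 0.0458507 = 12.8606 ZAR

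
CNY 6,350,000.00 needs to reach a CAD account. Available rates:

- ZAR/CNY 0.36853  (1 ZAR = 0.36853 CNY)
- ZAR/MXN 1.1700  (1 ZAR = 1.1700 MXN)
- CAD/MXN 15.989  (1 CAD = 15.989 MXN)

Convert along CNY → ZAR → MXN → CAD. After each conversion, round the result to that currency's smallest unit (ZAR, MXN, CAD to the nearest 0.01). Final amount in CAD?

CAD 1,260,855.85

CNY 6,350,000.00 ÷ 0.36853 = ZAR 17,230,618.95
ZAR 17,230,618.95 × 1.1700 = MXN 20,159,824.17
MXN 20,159,824.17 ÷ 15.989 = CAD 1,260,855.85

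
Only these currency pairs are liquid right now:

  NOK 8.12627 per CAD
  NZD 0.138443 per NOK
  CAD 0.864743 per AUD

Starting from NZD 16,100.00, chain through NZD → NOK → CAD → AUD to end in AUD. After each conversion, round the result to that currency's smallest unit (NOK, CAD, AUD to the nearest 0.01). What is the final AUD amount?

NZD 16,100.00 ÷ 0.138443 = NOK 116,293.35
NOK 116,293.35 ÷ 8.12627 = CAD 14,310.79
CAD 14,310.79 ÷ 0.864743 = AUD 16,549.18

AUD 16,549.18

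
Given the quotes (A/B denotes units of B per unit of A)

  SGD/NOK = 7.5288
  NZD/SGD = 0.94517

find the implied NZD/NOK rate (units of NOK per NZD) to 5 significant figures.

1 NZD × 0.94517 = 0.94517 SGD
0.94517 SGD × 7.5288 = 7.116 NOK

NZD/NOK = 7.1160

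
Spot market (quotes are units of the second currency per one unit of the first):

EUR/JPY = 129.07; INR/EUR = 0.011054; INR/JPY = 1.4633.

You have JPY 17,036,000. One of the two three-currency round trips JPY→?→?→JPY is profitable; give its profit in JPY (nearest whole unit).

Profit: JPY 436,548

Profitable loop is JPY → EUR → INR → JPY:
JPY 17,036,000 ÷ 129.07 = EUR 131,990.39
EUR 131,990.39 ÷ 0.011054 = INR 11,940,509.57
INR 11,940,509.57 × 1.4633 = JPY 17,472,548
Profit = JPY 17,472,548 − JPY 17,036,000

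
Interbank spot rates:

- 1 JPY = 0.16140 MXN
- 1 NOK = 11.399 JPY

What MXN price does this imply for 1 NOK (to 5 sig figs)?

NOK/MXN = 1.8398

1 NOK × 11.399 = 11.399 JPY
11.399 JPY × 0.16140 = 1.8398 MXN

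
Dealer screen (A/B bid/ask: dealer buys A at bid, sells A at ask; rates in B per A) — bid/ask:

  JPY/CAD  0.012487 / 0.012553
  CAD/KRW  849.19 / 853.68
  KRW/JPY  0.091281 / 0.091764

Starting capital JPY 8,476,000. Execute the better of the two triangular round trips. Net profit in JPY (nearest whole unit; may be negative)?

Net profit: JPY 143,379

Best loop JPY → KRW → CAD → JPY:
JPY 8,476,000 ÷ 0.091764 (buy KRW at ask) = KRW 92,367,377
KRW 92,367,377 ÷ 853.68 (buy CAD at ask) = CAD 108,199.06
CAD 108,199.06 ÷ 0.012553 (buy JPY at ask) = JPY 8,619,379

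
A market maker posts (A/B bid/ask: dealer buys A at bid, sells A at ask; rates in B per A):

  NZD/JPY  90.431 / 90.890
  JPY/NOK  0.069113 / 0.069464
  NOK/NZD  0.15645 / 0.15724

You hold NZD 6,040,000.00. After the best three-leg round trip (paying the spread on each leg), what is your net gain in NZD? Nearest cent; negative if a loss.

Net profit: NZD 44,123.37

Best loop NZD → NOK → JPY → NZD:
NZD 6,040,000.00 ÷ 0.15724 (buy NOK at ask) = NOK 38,412,617.65
NOK 38,412,617.65 ÷ 0.069464 (buy JPY at ask) = JPY 552,985,973
JPY 552,985,973 ÷ 90.890 (buy NZD at ask) = NZD 6,084,123.37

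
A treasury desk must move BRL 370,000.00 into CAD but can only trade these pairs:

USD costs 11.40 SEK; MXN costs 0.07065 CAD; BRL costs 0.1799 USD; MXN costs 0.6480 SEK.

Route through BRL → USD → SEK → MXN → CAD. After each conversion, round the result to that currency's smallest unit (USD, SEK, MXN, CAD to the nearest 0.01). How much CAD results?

BRL 370,000.00 × 0.1799 = USD 66,563.00
USD 66,563.00 × 11.40 = SEK 758,818.20
SEK 758,818.20 ÷ 0.6480 = MXN 1,171,015.74
MXN 1,171,015.74 × 0.07065 = CAD 82,732.26

CAD 82,732.26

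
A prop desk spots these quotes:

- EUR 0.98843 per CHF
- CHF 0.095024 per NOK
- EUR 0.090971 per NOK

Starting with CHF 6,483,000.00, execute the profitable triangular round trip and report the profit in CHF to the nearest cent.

Profit: CHF 210,484.76

Profitable loop is CHF → EUR → NOK → CHF:
CHF 6,483,000.00 × 0.98843 = EUR 6,407,991.69
EUR 6,407,991.69 ÷ 0.090971 = NOK 70,439,938.99
NOK 70,439,938.99 × 0.095024 = CHF 6,693,484.76
Profit = CHF 6,693,484.76 − CHF 6,483,000.00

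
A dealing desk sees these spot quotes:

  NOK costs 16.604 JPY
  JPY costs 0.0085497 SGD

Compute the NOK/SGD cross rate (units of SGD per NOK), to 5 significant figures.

NOK/SGD = 0.14196

1 NOK × 16.604 = 16.604 JPY
16.604 JPY × 0.0085497 = 0.141959 SGD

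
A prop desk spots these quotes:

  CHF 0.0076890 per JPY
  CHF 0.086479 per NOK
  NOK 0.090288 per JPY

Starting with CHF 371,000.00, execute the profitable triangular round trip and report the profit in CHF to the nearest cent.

Profit: CHF 5,742.61

Profitable loop is CHF → JPY → NOK → CHF:
CHF 371,000.00 ÷ 0.0076890 = JPY 48,250,748
JPY 48,250,748 × 0.090288 = NOK 4,356,463.52
NOK 4,356,463.52 × 0.086479 = CHF 376,742.61
Profit = CHF 376,742.61 − CHF 371,000.00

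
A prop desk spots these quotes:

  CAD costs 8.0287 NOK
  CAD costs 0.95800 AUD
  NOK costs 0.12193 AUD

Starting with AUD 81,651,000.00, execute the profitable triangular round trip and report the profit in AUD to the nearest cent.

Profit: AUD 1,784,678.72

Profitable loop is AUD → CAD → NOK → AUD:
AUD 81,651,000.00 ÷ 0.95800 = CAD 85,230,688.94
CAD 85,230,688.94 × 8.0287 = NOK 684,291,632.25
NOK 684,291,632.25 × 0.12193 = AUD 83,435,678.72
Profit = AUD 83,435,678.72 − AUD 81,651,000.00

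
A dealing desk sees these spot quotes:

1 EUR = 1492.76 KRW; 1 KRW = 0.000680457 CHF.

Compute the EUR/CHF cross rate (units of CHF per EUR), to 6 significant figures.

EUR/CHF = 1.01576

1 EUR × 1492.76 = 1492.76 KRW
1492.76 KRW × 0.000680457 = 1.01576 CHF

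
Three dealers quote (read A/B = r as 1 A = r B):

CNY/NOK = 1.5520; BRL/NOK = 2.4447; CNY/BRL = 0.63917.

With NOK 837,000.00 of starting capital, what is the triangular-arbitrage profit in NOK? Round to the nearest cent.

Profit: NOK 5,705.24

Profitable loop is NOK → CNY → BRL → NOK:
NOK 837,000.00 ÷ 1.5520 = CNY 539,304.12
CNY 539,304.12 × 0.63917 = BRL 344,707.02
BRL 344,707.02 × 2.4447 = NOK 842,705.24
Profit = NOK 842,705.24 − NOK 837,000.00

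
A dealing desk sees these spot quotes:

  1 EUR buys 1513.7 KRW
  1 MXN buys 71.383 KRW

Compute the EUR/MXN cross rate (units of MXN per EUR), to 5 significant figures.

EUR/MXN = 21.205

1 EUR × 1513.7 = 1513.7 KRW
1513.7 KRW ÷ 71.383 = 21.2053 MXN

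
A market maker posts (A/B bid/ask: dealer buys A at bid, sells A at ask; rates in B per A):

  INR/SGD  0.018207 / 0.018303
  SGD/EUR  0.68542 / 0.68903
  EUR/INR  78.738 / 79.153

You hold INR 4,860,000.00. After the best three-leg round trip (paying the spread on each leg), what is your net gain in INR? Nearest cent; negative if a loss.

Best loop INR → EUR → SGD → INR:
INR 4,860,000.00 ÷ 79.153 (buy EUR at ask) = EUR 61,400.07
EUR 61,400.07 ÷ 0.68903 (buy SGD at ask) = SGD 89,110.89
SGD 89,110.89 ÷ 0.018303 (buy INR at ask) = INR 4,868,649.14

Net profit: INR 8,649.14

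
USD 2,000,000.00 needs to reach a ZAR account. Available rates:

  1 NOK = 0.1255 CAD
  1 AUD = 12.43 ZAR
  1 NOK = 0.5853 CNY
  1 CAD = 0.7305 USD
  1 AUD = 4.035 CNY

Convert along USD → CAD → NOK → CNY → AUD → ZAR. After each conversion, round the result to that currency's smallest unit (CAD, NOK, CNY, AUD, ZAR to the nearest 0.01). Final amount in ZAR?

USD 2,000,000.00 ÷ 0.7305 = CAD 2,737,850.79
CAD 2,737,850.79 ÷ 0.1255 = NOK 21,815,544.14
NOK 21,815,544.14 × 0.5853 = CNY 12,768,637.99
CNY 12,768,637.99 ÷ 4.035 = AUD 3,164,470.38
AUD 3,164,470.38 × 12.43 = ZAR 39,334,366.82

ZAR 39,334,366.82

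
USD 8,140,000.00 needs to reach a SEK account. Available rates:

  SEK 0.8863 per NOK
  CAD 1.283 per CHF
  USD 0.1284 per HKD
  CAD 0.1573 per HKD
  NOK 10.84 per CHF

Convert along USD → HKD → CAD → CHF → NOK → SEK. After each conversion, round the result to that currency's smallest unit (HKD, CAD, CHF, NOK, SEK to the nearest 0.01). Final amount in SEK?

USD 8,140,000.00 ÷ 0.1284 = HKD 63,395,638.63
HKD 63,395,638.63 × 0.1573 = CAD 9,972,133.96
CAD 9,972,133.96 ÷ 1.283 = CHF 7,772,512.83
CHF 7,772,512.83 × 10.84 = NOK 84,254,039.08
NOK 84,254,039.08 × 0.8863 = SEK 74,674,354.84

SEK 74,674,354.84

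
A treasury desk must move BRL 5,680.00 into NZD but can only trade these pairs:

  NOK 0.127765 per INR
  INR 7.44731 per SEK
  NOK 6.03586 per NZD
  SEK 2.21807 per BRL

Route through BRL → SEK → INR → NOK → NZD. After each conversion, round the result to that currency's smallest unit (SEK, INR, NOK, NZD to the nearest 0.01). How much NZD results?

NZD 1,986.08

BRL 5,680.00 × 2.21807 = SEK 12,598.64
SEK 12,598.64 × 7.44731 = INR 93,825.98
INR 93,825.98 × 0.127765 = NOK 11,987.68
NOK 11,987.68 ÷ 6.03586 = NZD 1,986.08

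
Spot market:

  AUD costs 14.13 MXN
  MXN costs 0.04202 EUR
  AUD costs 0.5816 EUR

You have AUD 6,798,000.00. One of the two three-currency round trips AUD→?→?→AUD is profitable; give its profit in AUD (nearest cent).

Profit: AUD 141,928.12

Profitable loop is AUD → MXN → EUR → AUD:
AUD 6,798,000.00 × 14.13 = MXN 96,055,740.00
MXN 96,055,740.00 × 0.04202 = EUR 4,036,262.19
EUR 4,036,262.19 ÷ 0.5816 = AUD 6,939,928.12
Profit = AUD 6,939,928.12 − AUD 6,798,000.00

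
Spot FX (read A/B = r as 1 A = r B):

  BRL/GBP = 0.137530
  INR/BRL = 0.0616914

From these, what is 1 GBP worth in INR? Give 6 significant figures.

1 GBP ÷ 0.137530 = 7.27114 BRL
7.27114 BRL ÷ 0.0616914 = 117.863 INR

GBP/INR = 117.863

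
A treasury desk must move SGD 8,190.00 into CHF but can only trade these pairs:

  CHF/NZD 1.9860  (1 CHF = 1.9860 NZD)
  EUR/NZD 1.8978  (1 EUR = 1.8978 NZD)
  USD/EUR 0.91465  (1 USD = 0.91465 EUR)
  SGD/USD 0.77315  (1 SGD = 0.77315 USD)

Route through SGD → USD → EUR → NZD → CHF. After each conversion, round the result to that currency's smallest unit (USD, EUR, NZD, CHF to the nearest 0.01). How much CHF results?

CHF 5,534.45

SGD 8,190.00 × 0.77315 = USD 6,332.10
USD 6,332.10 × 0.91465 = EUR 5,791.66
EUR 5,791.66 × 1.8978 = NZD 10,991.41
NZD 10,991.41 ÷ 1.9860 = CHF 5,534.45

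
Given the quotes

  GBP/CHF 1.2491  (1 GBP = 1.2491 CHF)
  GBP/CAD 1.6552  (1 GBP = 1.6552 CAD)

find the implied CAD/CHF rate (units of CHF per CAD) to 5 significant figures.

1 CAD ÷ 1.6552 = 0.604157 GBP
0.604157 GBP × 1.2491 = 0.754652 CHF

CAD/CHF = 0.75465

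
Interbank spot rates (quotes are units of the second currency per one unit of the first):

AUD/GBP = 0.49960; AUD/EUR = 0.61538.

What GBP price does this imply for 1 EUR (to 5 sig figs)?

1 EUR ÷ 0.61538 = 1.62501 AUD
1.62501 AUD × 0.49960 = 0.811856 GBP

EUR/GBP = 0.81186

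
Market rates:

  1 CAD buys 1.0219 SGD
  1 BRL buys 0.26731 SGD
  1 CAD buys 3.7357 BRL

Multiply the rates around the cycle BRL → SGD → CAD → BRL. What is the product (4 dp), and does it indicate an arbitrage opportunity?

Around BRL → SGD → CAD → BRL: 1 × 0.26731 ÷ 1.0219 × 3.7357 = 0.977190
Product < 1; profitable direction is BRL → CAD → SGD → BRL.

0.9772 (arbitrage exists)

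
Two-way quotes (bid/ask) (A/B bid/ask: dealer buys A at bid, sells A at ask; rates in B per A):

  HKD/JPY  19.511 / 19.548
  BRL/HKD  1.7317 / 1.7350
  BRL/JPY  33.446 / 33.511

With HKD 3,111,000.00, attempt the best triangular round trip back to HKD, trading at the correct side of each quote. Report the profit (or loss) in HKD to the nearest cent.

Best loop HKD → JPY → BRL → HKD:
HKD 3,111,000.00 × 19.511 (sell HKD at bid) = JPY 60,698,721
JPY 60,698,721 ÷ 33.511 (buy BRL at ask) = BRL 1,811,307.36
BRL 1,811,307.36 × 1.7317 (sell BRL at bid) = HKD 3,136,640.96

Net profit: HKD 25,640.96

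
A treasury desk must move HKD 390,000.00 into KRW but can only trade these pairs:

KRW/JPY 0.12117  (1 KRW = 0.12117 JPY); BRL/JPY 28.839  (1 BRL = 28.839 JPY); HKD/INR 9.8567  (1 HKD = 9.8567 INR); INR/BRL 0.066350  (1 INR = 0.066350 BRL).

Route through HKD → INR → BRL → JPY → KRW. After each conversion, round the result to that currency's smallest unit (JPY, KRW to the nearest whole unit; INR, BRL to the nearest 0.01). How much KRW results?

KRW 60,704,679

HKD 390,000.00 × 9.8567 = INR 3,844,113.00
INR 3,844,113.00 × 0.066350 = BRL 255,056.90
BRL 255,056.90 × 28.839 = JPY 7,355,586
JPY 7,355,586 ÷ 0.12117 = KRW 60,704,679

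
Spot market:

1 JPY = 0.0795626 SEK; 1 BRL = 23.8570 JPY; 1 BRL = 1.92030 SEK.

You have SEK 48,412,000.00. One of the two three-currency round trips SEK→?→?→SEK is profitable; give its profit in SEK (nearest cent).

Profit: SEK 565,578.47

Profitable loop is SEK → JPY → BRL → SEK:
SEK 48,412,000.00 ÷ 0.0795626 = JPY 608,476,847
JPY 608,476,847 ÷ 23.8570 = BRL 25,505,170.27
BRL 25,505,170.27 × 1.92030 = SEK 48,977,578.47
Profit = SEK 48,977,578.47 − SEK 48,412,000.00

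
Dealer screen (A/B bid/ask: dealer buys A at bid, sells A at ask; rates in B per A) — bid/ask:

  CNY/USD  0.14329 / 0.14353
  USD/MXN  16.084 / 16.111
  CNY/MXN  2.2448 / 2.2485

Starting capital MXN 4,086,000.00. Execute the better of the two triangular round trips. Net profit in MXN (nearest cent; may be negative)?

Best loop MXN → CNY → USD → MXN:
MXN 4,086,000.00 ÷ 2.2485 (buy CNY at ask) = CNY 1,817,211.47
CNY 1,817,211.47 × 0.14329 (sell CNY at bid) = USD 260,388.23
USD 260,388.23 × 16.084 (sell USD at bid) = MXN 4,188,084.33

Net profit: MXN 102,084.33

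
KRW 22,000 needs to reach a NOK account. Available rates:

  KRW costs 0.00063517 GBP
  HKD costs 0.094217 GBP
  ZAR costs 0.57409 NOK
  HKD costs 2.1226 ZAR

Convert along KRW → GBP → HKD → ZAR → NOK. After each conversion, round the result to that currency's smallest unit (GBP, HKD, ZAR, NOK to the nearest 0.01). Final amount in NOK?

NOK 180.68

KRW 22,000 × 0.00063517 = GBP 13.97
GBP 13.97 ÷ 0.094217 = HKD 148.27
HKD 148.27 × 2.1226 = ZAR 314.72
ZAR 314.72 × 0.57409 = NOK 180.68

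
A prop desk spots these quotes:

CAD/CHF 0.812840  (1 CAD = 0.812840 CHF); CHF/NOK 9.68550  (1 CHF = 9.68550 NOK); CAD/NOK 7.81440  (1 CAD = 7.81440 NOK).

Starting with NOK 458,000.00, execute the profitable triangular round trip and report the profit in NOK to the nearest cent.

Profitable loop is NOK → CAD → CHF → NOK:
NOK 458,000.00 ÷ 7.81440 = CAD 58,609.75
CAD 58,609.75 × 0.812840 = CHF 47,640.35
CHF 47,640.35 × 9.68550 = NOK 461,420.57
Profit = NOK 461,420.57 − NOK 458,000.00

Profit: NOK 3,420.57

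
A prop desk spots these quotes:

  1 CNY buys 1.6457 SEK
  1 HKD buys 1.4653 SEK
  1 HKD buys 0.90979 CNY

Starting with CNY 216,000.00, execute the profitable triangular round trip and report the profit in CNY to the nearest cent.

Profit: CNY 4,708.48

Profitable loop is CNY → SEK → HKD → CNY:
CNY 216,000.00 × 1.6457 = SEK 355,471.20
SEK 355,471.20 ÷ 1.4653 = HKD 242,592.78
HKD 242,592.78 × 0.90979 = CNY 220,708.48
Profit = CNY 220,708.48 − CNY 216,000.00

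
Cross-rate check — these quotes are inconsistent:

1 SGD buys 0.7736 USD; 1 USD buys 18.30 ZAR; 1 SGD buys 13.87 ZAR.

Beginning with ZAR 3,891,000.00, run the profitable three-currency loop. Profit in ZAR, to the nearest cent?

Profit: ZAR 80,479.46

Profitable loop is ZAR → SGD → USD → ZAR:
ZAR 3,891,000.00 ÷ 13.87 = SGD 280,533.53
SGD 280,533.53 × 0.7736 = USD 217,020.74
USD 217,020.74 × 18.30 = ZAR 3,971,479.46
Profit = ZAR 3,971,479.46 − ZAR 3,891,000.00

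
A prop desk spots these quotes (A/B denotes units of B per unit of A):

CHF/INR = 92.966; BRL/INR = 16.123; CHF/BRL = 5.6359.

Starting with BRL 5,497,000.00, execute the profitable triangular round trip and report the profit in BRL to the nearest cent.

Profitable loop is BRL → CHF → INR → BRL:
BRL 5,497,000.00 ÷ 5.6359 = CHF 975,354.42
CHF 975,354.42 × 92.966 = INR 90,674,799.41
INR 90,674,799.41 ÷ 16.123 = BRL 5,623,940.92
Profit = BRL 5,623,940.92 − BRL 5,497,000.00

Profit: BRL 126,940.92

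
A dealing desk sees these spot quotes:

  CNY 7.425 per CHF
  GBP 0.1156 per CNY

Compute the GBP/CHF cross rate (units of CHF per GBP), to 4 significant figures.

1 GBP ÷ 0.1156 = 8.65052 CNY
8.65052 CNY ÷ 7.425 = 1.16505 CHF

GBP/CHF = 1.165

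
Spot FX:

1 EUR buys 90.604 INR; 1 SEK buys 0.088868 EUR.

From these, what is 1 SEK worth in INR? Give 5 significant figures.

SEK/INR = 8.0518

1 SEK × 0.088868 = 0.088868 EUR
0.088868 EUR × 90.604 = 8.0518 INR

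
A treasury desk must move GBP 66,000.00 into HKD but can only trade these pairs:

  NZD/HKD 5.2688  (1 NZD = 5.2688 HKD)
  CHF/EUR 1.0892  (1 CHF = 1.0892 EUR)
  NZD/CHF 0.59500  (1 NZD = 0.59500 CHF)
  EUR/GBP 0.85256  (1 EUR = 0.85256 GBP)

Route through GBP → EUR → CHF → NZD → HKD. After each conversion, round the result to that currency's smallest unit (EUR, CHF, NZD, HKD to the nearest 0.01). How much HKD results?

HKD 629,370.12

GBP 66,000.00 ÷ 0.85256 = EUR 77,413.91
EUR 77,413.91 ÷ 1.0892 = CHF 71,074.10
CHF 71,074.10 ÷ 0.59500 = NZD 119,452.27
NZD 119,452.27 × 5.2688 = HKD 629,370.12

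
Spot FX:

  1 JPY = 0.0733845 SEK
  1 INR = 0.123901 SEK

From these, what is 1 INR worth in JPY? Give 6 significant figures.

INR/JPY = 1.68838

1 INR × 0.123901 = 0.123901 SEK
0.123901 SEK ÷ 0.0733845 = 1.68838 JPY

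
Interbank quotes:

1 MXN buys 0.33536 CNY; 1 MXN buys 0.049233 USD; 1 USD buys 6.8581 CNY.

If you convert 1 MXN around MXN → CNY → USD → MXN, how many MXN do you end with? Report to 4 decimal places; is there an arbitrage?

0.9932 (arbitrage exists)

Around MXN → CNY → USD → MXN: 1 × 0.33536 ÷ 6.8581 ÷ 0.049233 = 0.993233
Product < 1; profitable direction is MXN → USD → CNY → MXN.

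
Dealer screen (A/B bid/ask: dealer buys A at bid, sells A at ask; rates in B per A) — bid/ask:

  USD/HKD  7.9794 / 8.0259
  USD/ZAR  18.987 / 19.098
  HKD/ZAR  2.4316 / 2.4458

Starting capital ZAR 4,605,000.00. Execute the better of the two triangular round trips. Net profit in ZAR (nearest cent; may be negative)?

Best loop ZAR → USD → HKD → ZAR:
ZAR 4,605,000.00 ÷ 19.098 (buy USD at ask) = USD 241,124.73
USD 241,124.73 × 7.9794 (sell USD at bid) = HKD 1,924,030.63
HKD 1,924,030.63 × 2.4316 (sell HKD at bid) = ZAR 4,678,472.88

Net profit: ZAR 73,472.88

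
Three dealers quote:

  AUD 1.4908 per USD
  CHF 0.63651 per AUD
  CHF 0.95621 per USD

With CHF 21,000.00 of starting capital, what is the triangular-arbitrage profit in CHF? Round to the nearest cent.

Profit: CHF 161.57

Profitable loop is CHF → AUD → USD → CHF:
CHF 21,000.00 ÷ 0.63651 = AUD 32,992.41
AUD 32,992.41 ÷ 1.4908 = USD 22,130.68
USD 22,130.68 × 0.95621 = CHF 21,161.57
Profit = CHF 21,161.57 − CHF 21,000.00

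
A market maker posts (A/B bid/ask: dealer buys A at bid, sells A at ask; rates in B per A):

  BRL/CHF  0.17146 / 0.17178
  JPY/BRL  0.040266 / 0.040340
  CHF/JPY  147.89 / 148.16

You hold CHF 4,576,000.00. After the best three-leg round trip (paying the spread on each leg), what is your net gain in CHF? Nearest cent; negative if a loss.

Best loop CHF → JPY → BRL → CHF:
CHF 4,576,000.00 × 147.89 (sell CHF at bid) = JPY 676,744,640
JPY 676,744,640 × 0.040266 (sell JPY at bid) = BRL 27,249,799.67
BRL 27,249,799.67 × 0.17146 (sell BRL at bid) = CHF 4,672,250.65

Net profit: CHF 96,250.65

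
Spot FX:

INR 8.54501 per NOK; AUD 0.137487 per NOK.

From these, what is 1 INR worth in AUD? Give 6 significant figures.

INR/AUD = 0.0160897

1 INR ÷ 8.54501 = 0.117027 NOK
0.117027 NOK × 0.137487 = 0.0160897 AUD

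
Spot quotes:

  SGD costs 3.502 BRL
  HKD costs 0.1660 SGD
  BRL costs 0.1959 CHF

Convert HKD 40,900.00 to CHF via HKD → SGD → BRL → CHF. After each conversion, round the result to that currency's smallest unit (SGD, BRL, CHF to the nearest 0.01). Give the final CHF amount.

CHF 4,657.81

HKD 40,900.00 × 0.1660 = SGD 6,789.40
SGD 6,789.40 × 3.502 = BRL 23,776.48
BRL 23,776.48 × 0.1959 = CHF 4,657.81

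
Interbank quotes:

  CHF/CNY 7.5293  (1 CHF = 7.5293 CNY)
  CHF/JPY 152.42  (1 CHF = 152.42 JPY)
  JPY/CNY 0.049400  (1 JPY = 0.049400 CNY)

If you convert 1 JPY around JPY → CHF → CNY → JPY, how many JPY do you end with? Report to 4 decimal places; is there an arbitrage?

Around JPY → CHF → CNY → JPY: 1 ÷ 152.42 × 7.5293 ÷ 0.049400 = 0.999967
Product ≈ 1 (deviation 0.003%, within rounding noise).

1.0000 (no arbitrage)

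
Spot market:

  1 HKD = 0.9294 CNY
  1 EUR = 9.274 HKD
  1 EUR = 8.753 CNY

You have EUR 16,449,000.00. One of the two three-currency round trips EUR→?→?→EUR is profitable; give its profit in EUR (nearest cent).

Profitable loop is EUR → CNY → HKD → EUR:
EUR 16,449,000.00 × 8.753 = CNY 143,978,097.00
CNY 143,978,097.00 ÷ 0.9294 = HKD 154,915,103.29
HKD 154,915,103.29 ÷ 9.274 = EUR 16,704,238.01
Profit = EUR 16,704,238.01 − EUR 16,449,000.00

Profit: EUR 255,238.01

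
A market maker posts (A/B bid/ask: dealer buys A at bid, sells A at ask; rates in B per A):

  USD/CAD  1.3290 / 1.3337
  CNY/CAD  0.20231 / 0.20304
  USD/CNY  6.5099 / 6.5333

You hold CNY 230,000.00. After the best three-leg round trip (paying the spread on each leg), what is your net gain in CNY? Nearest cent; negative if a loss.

Best loop CNY → USD → CAD → CNY:
CNY 230,000.00 ÷ 6.5333 (buy USD at ask) = USD 35,204.26
USD 35,204.26 × 1.3290 (sell USD at bid) = CAD 46,786.46
CAD 46,786.46 ÷ 0.20304 (buy CNY at ask) = CNY 230,429.78

Net profit: CNY 429.78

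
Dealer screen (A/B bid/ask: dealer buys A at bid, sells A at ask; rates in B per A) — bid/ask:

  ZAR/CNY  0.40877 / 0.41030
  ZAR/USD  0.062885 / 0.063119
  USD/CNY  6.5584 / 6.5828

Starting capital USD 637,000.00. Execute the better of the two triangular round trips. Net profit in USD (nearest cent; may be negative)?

Net profit: USD 3,299.09

Best loop USD → CNY → ZAR → USD:
USD 637,000.00 × 6.5584 (sell USD at bid) = CNY 4,177,700.80
CNY 4,177,700.80 ÷ 0.41030 (buy ZAR at ask) = ZAR 10,182,063.86
ZAR 10,182,063.86 × 0.062885 (sell ZAR at bid) = USD 640,299.09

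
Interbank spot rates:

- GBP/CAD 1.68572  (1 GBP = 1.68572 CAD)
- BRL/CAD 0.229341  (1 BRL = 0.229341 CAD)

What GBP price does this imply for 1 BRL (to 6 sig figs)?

BRL/GBP = 0.136049

1 BRL × 0.229341 = 0.229341 CAD
0.229341 CAD ÷ 1.68572 = 0.136049 GBP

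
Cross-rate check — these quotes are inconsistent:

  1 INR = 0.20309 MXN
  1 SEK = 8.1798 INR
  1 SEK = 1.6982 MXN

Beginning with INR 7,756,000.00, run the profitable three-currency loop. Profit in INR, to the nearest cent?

Profit: INR 172,579.99

Profitable loop is INR → SEK → MXN → INR:
INR 7,756,000.00 ÷ 8.1798 = SEK 948,189.44
SEK 948,189.44 × 1.6982 = MXN 1,610,215.31
MXN 1,610,215.31 ÷ 0.20309 = INR 7,928,579.99
Profit = INR 7,928,579.99 − INR 7,756,000.00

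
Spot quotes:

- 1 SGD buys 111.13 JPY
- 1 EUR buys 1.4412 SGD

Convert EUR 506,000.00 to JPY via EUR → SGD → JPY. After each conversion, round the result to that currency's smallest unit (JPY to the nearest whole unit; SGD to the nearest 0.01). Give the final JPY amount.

EUR 506,000.00 × 1.4412 = SGD 729,247.20
SGD 729,247.20 × 111.13 = JPY 81,041,241

JPY 81,041,241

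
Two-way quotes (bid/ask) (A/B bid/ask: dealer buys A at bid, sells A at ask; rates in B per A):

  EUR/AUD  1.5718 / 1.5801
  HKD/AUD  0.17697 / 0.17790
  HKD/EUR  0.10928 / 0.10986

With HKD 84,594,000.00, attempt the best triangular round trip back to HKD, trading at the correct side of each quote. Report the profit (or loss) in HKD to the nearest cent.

Best loop HKD → AUD → EUR → HKD:
HKD 84,594,000.00 × 0.17697 (sell HKD at bid) = AUD 14,970,600.18
AUD 14,970,600.18 ÷ 1.5801 (buy EUR at ask) = EUR 9,474,463.76
EUR 9,474,463.76 ÷ 0.10986 (buy HKD at ask) = HKD 86,241,250.28

Net profit: HKD 1,647,250.28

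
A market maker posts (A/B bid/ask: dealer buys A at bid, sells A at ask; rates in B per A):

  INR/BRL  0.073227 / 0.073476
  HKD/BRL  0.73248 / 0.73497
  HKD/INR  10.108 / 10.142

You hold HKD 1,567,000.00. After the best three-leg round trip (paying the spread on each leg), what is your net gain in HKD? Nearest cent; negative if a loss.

Best loop HKD → INR → BRL → HKD:
HKD 1,567,000.00 × 10.108 (sell HKD at bid) = INR 15,839,236.00
INR 15,839,236.00 × 0.073227 (sell INR at bid) = BRL 1,159,859.73
BRL 1,159,859.73 ÷ 0.73497 (buy HKD at ask) = HKD 1,578,104.87

Net profit: HKD 11,104.87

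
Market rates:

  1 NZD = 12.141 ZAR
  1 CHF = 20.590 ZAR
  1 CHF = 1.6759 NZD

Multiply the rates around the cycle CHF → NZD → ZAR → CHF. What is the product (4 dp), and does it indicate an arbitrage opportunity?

0.9882 (arbitrage exists)

Around CHF → NZD → ZAR → CHF: 1 × 1.6759 × 12.141 ÷ 20.590 = 0.988203
Product < 1; profitable direction is CHF → ZAR → NZD → CHF.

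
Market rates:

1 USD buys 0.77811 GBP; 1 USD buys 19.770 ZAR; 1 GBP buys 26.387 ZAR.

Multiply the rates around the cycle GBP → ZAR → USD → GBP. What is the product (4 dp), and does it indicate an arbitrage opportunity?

Around GBP → ZAR → USD → GBP: 1 × 26.387 ÷ 19.770 × 0.77811 = 1.038543
Product > 1; profitable direction is GBP → ZAR → USD → GBP.

1.0385 (arbitrage exists)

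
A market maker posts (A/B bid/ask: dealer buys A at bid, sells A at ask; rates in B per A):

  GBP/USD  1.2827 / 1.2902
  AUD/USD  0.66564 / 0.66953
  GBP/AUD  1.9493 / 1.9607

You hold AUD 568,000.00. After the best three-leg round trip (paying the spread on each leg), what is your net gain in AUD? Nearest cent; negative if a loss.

Best loop AUD → USD → GBP → AUD:
AUD 568,000.00 × 0.66564 (sell AUD at bid) = USD 378,083.52
USD 378,083.52 ÷ 1.2902 (buy GBP at ask) = GBP 293,042.57
GBP 293,042.57 × 1.9493 (sell GBP at bid) = AUD 571,227.88

Net profit: AUD 3,227.88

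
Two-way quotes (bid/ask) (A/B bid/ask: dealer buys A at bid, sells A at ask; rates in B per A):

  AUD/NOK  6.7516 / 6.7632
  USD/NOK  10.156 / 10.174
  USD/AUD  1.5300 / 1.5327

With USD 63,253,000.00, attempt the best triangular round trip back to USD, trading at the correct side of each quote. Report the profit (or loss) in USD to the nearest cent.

Net profit: USD 969,547.75

Best loop USD → AUD → NOK → USD:
USD 63,253,000.00 × 1.5300 (sell USD at bid) = AUD 96,777,090.00
AUD 96,777,090.00 × 6.7516 (sell AUD at bid) = NOK 653,400,200.84
NOK 653,400,200.84 ÷ 10.174 (buy USD at ask) = USD 64,222,547.75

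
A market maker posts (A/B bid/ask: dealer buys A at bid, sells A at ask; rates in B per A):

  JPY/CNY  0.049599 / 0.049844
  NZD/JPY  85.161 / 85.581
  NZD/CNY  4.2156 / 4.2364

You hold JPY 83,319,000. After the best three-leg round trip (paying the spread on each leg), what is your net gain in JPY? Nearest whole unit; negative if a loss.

Best loop JPY → CNY → NZD → JPY:
JPY 83,319,000 × 0.049599 (sell JPY at bid) = CNY 4,132,539.08
CNY 4,132,539.08 ÷ 4.2364 (buy NZD at ask) = NZD 975,483.68
NZD 975,483.68 × 85.161 (sell NZD at bid) = JPY 83,073,166

Net result: JPY -245,834 (no profitable arbitrage after spreads)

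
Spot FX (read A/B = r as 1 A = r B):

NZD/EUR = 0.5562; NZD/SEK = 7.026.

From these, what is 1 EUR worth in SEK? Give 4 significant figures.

1 EUR ÷ 0.5562 = 1.79791 NZD
1.79791 NZD × 7.026 = 12.6321 SEK

EUR/SEK = 12.63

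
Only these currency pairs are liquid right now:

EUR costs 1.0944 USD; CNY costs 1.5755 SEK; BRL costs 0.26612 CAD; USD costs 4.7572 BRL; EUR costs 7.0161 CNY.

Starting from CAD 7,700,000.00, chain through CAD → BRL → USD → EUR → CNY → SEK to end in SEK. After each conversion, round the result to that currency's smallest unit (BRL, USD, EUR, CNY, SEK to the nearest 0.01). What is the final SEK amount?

CAD 7,700,000.00 ÷ 0.26612 = BRL 28,934,315.35
BRL 28,934,315.35 ÷ 4.7572 = USD 6,082,215.45
USD 6,082,215.45 ÷ 1.0944 = EUR 5,557,579.91
EUR 5,557,579.91 × 7.0161 = CNY 38,992,536.41
CNY 38,992,536.41 × 1.5755 = SEK 61,432,741.11

SEK 61,432,741.11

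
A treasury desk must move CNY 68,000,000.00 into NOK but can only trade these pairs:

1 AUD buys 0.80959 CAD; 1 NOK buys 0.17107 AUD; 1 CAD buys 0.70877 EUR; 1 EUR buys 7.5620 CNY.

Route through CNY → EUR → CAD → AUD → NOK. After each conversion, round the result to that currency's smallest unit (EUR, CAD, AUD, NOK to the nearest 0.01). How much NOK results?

CNY 68,000,000.00 ÷ 7.5620 = EUR 8,992,330.07
EUR 8,992,330.07 ÷ 0.70877 = CAD 12,687,232.91
CAD 12,687,232.91 ÷ 0.80959 = AUD 15,671,182.83
AUD 15,671,182.83 ÷ 0.17107 = NOK 91,606,844.16

NOK 91,606,844.16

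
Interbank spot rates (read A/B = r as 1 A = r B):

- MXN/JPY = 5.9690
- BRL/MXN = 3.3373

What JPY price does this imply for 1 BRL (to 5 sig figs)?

BRL/JPY = 19.920

1 BRL × 3.3373 = 3.3373 MXN
3.3373 MXN × 5.9690 = 19.9203 JPY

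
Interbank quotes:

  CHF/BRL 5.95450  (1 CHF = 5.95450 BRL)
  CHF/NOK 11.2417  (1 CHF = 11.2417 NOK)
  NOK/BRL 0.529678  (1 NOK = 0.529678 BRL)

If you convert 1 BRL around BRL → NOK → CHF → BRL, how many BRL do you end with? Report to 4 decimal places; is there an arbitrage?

Around BRL → NOK → CHF → BRL: 1 ÷ 0.529678 ÷ 11.2417 × 5.95450 = 1.000003
Product ≈ 1 (deviation 0.000%, within rounding noise).

1.0000 (no arbitrage)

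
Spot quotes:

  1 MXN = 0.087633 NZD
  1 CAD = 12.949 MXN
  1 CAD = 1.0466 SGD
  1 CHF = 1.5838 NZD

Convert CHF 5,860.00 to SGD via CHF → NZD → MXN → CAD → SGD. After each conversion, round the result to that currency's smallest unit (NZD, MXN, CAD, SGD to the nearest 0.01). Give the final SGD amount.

SGD 8,560.03

CHF 5,860.00 × 1.5838 = NZD 9,281.07
NZD 9,281.07 ÷ 0.087633 = MXN 105,908.39
MXN 105,908.39 ÷ 12.949 = CAD 8,178.89
CAD 8,178.89 × 1.0466 = SGD 8,560.03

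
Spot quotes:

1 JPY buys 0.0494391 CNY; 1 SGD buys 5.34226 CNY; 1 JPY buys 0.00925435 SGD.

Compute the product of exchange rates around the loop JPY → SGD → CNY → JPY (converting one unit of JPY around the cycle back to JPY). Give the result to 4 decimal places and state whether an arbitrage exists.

Around JPY → SGD → CNY → JPY: 1 × 0.00925435 × 5.34226 ÷ 0.0494391 = 1.000001
Product ≈ 1 (deviation 0.000%, within rounding noise).

1.0000 (no arbitrage)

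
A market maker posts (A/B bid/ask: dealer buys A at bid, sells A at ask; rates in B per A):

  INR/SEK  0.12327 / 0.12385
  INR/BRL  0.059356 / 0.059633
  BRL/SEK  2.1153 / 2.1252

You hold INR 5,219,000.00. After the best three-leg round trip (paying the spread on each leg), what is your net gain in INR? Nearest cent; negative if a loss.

Best loop INR → BRL → SEK → INR:
INR 5,219,000.00 × 0.059356 (sell INR at bid) = BRL 309,778.96
BRL 309,778.96 × 2.1153 (sell BRL at bid) = SEK 655,275.44
SEK 655,275.44 ÷ 0.12385 (buy INR at ask) = INR 5,290,879.63

Net profit: INR 71,879.63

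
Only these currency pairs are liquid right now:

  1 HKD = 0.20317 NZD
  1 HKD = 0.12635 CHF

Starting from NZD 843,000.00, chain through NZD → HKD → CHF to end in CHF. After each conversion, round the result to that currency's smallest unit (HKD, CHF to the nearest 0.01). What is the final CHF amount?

NZD 843,000.00 ÷ 0.20317 = HKD 4,149,234.63
HKD 4,149,234.63 × 0.12635 = CHF 524,255.80

CHF 524,255.80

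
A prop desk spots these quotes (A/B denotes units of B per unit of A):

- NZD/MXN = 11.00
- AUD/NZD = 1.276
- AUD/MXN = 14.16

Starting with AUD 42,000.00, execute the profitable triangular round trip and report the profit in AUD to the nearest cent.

Profitable loop is AUD → MXN → NZD → AUD:
AUD 42,000.00 × 14.16 = MXN 594,720.00
MXN 594,720.00 ÷ 11.00 = NZD 54,065.45
NZD 54,065.45 ÷ 1.276 = AUD 42,371.05
Profit = AUD 42,371.05 − AUD 42,000.00

Profit: AUD 371.05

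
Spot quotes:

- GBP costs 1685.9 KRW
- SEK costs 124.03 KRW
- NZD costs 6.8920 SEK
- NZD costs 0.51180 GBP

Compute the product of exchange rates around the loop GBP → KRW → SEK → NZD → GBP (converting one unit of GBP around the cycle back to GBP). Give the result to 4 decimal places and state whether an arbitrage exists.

1.0094 (arbitrage exists)

Around GBP → KRW → SEK → NZD → GBP: 1 × 1685.9 ÷ 124.03 ÷ 6.8920 × 0.51180 = 1.009393
Product > 1; profitable direction is GBP → KRW → SEK → NZD → GBP.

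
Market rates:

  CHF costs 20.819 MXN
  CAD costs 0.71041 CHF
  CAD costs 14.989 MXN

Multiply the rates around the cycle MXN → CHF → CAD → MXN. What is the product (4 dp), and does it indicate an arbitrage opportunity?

Around MXN → CHF → CAD → MXN: 1 ÷ 20.819 ÷ 0.71041 × 14.989 = 1.013453
Product > 1; profitable direction is MXN → CHF → CAD → MXN.

1.0135 (arbitrage exists)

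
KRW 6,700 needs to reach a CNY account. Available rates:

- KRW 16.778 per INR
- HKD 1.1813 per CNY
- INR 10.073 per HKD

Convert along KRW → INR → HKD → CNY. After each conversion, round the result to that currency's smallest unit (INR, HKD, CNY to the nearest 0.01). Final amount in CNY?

KRW 6,700 ÷ 16.778 = INR 399.33
INR 399.33 ÷ 10.073 = HKD 39.64
HKD 39.64 ÷ 1.1813 = CNY 33.56

CNY 33.56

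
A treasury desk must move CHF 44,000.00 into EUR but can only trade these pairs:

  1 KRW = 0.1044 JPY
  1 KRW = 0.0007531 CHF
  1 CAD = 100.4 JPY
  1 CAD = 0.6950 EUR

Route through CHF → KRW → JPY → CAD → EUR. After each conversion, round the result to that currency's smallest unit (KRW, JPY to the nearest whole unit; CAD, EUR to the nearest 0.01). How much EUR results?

EUR 42,223.24

CHF 44,000.00 ÷ 0.0007531 = KRW 58,425,176
KRW 58,425,176 × 0.1044 = JPY 6,099,588
JPY 6,099,588 ÷ 100.4 = CAD 60,752.87
CAD 60,752.87 × 0.6950 = EUR 42,223.24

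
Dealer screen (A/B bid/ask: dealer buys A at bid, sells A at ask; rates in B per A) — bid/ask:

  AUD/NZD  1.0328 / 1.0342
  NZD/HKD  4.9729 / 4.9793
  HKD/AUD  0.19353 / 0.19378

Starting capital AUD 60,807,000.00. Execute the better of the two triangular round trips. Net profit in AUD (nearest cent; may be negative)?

Net profit: AUD 128,699.28

Best loop AUD → HKD → NZD → AUD:
AUD 60,807,000.00 ÷ 0.19378 (buy HKD at ask) = HKD 313,793,993.19
HKD 313,793,993.19 ÷ 4.9793 (buy NZD at ask) = NZD 63,019,700.20
NZD 63,019,700.20 ÷ 1.0342 (buy AUD at ask) = AUD 60,935,699.28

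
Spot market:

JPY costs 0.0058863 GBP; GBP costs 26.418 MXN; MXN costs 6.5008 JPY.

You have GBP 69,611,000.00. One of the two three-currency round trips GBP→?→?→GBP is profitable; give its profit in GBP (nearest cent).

Profit: GBP 758,911.69

Profitable loop is GBP → MXN → JPY → GBP:
GBP 69,611,000.00 × 26.418 = MXN 1,838,983,398.00
MXN 1,838,983,398.00 × 6.5008 = JPY 11,954,863,274
JPY 11,954,863,274 × 0.0058863 = GBP 70,369,911.69
Profit = GBP 70,369,911.69 − GBP 69,611,000.00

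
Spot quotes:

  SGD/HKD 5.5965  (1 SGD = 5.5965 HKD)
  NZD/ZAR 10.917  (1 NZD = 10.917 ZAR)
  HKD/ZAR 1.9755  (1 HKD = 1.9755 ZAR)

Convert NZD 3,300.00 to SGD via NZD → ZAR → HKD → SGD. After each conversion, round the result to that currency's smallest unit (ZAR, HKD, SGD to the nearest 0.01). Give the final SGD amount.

SGD 3,258.55

NZD 3,300.00 × 10.917 = ZAR 36,026.10
ZAR 36,026.10 ÷ 1.9755 = HKD 18,236.45
HKD 18,236.45 ÷ 5.5965 = SGD 3,258.55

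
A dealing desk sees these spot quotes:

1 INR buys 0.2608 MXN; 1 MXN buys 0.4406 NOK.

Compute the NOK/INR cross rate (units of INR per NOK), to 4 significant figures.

1 NOK ÷ 0.4406 = 2.26963 MXN
2.26963 MXN ÷ 0.2608 = 8.70258 INR

NOK/INR = 8.703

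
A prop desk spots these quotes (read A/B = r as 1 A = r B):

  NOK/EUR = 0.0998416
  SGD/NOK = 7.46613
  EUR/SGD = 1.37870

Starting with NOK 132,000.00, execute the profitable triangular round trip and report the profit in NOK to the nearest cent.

Profitable loop is NOK → EUR → SGD → NOK:
NOK 132,000.00 × 0.0998416 = EUR 13,179.09
EUR 13,179.09 × 1.37870 = SGD 18,170.01
SGD 18,170.01 × 7.46613 = NOK 135,659.68
Profit = NOK 135,659.68 − NOK 132,000.00

Profit: NOK 3,659.68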